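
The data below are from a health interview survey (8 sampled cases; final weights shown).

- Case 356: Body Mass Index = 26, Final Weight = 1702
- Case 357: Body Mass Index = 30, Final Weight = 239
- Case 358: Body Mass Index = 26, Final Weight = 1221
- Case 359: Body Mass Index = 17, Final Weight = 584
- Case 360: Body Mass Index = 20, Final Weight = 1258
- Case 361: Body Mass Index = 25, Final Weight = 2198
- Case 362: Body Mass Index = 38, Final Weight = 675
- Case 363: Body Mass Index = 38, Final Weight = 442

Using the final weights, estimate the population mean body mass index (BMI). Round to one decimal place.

Weighted sum = 26×1702 + 30×239 + 26×1221 + 17×584 + 20×1258 + 25×2198 + 38×675 + 38×442
  = 44252 + 7170 + 31746 + 9928 + 25160 + 54950 + 25650 + 16796 = 215652
Sum of weights = 1702 + 239 + 1221 + 584 + 1258 + 2198 + 675 + 442 = 8319
Weighted mean = 215652 / 8319 = 25.922827

25.9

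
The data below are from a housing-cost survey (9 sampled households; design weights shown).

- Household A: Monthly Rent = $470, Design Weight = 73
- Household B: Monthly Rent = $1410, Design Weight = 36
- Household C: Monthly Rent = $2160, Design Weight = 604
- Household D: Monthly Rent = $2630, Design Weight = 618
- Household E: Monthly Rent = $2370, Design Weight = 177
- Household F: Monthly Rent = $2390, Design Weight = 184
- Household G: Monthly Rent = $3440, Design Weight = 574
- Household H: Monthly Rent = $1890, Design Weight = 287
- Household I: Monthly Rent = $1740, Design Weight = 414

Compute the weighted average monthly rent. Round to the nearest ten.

Weighted sum = 470×73 + 1410×36 + 2160×604 + 2630×618 + 2370×177 + 2390×184 + 3440×574 + 1890×287 + 1740×414
  = 34310 + 50760 + 1304640 + 1625340 + 419490 + 439760 + 1974560 + 542430 + 720360 = 7111650
Sum of weights = 73 + 36 + 604 + 618 + 177 + 184 + 574 + 287 + 414 = 2967
Weighted mean = 7111650 / 2967 = 2396.9161

2400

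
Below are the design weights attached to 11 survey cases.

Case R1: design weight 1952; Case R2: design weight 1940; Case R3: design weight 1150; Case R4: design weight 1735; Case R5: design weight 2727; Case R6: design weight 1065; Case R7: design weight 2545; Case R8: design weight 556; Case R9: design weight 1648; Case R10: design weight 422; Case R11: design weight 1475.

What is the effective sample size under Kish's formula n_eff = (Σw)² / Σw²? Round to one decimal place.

Σ wᵢ = 1952 + 1940 + 1150 + 1735 + 2727 + 1065 + 2545 + 556 + 1648 + 422 + 1475 = 17215
Σ wᵢ² = 32333157
n_eff = 17215² / 32333157 = 296356225 / 32333157 = 9.1657064

9.2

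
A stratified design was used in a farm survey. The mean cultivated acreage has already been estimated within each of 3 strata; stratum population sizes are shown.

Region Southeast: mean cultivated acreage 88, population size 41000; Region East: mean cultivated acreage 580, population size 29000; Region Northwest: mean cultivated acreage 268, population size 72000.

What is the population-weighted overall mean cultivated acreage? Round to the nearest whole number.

Σ Nₕ·x̄ₕ = 88×41000 + 580×29000 + 268×72000
  = 39724000
Σ Nₕ = 41000 + 29000 + 72000 = 142000
Overall mean = 39724000 / 142000 = 279.74648

280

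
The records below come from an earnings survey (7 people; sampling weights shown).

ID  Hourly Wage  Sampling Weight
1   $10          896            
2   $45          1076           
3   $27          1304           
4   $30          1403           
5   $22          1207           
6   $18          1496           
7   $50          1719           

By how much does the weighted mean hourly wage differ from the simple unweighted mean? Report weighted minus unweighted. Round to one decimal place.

1.3

Unweighted sum = 10 + 45 + 27 + 30 + 22 + 18 + 50 = 202
Unweighted mean = 202 / 7 = 28.857143
Weighted sum = 10×896 + 45×1076 + 27×1304 + 30×1403 + 22×1207 + 18×1496 + 50×1719
  = 274110
Sum of weights = 896 + 1076 + 1304 + 1403 + 1207 + 1496 + 1719 = 9101
Weighted mean = 274110 / 9101 = 30.118668
Difference (weighted minus unweighted) = 1.2615254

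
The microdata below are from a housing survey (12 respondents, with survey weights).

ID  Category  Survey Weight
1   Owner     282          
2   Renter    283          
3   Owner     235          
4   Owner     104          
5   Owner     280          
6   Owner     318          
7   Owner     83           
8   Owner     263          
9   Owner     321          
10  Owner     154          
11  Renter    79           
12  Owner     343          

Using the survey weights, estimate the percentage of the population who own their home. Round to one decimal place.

86.8

Sum of weights for 'Owner' = 282 + 235 + 104 + 280 + 318 + 83 + 263 + 321 + 154 + 343 = 2383
Total weight = 282 + 283 + 235 + 104 + 280 + 318 + 83 + 263 + 321 + 154 + 79 + 343 = 2745
Weighted proportion = 2383 / 2745 = 0.86812386 → 86.812386%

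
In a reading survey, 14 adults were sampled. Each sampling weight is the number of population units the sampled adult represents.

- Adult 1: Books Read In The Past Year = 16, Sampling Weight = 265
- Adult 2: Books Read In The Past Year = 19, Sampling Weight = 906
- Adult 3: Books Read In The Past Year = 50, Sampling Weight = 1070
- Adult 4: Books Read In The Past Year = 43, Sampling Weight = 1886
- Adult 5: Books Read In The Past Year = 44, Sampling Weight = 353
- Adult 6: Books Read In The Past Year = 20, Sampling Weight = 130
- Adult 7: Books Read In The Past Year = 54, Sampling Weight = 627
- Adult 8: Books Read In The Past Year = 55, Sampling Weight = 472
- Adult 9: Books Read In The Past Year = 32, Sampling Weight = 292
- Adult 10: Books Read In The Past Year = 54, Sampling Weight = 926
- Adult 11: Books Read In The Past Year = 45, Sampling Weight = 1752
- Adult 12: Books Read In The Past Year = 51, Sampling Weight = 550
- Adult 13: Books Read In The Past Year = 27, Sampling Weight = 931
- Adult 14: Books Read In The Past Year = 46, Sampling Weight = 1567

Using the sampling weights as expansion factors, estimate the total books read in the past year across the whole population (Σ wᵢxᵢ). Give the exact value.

Weighted total = 497459

497459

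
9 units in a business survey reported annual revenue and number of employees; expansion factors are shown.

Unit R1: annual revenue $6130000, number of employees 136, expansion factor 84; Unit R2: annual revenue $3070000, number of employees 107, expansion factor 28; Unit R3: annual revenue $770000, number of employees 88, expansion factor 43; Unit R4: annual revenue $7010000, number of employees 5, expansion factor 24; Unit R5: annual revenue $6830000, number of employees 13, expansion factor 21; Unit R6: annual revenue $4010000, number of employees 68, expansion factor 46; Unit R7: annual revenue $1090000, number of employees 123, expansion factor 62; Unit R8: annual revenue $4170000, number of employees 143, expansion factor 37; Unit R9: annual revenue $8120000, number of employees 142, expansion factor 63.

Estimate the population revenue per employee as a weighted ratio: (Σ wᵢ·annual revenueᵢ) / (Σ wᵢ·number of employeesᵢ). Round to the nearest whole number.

Σ wᵢ·y = 6130000×84 + 3070000×28 + 770000×43 + 7010000×24 + 6830000×21 + 4010000×46 + 1090000×62 + 4170000×37 + 8120000×63
  = 514920000 + 85960000 + 33110000 + 168240000 + 143430000 + 184460000 + 67580000 + 154290000 + 511560000 = 1863550000
Σ wᵢ·x = 43588
Ratio = 1863550000 / 43588 = 42753.74

42754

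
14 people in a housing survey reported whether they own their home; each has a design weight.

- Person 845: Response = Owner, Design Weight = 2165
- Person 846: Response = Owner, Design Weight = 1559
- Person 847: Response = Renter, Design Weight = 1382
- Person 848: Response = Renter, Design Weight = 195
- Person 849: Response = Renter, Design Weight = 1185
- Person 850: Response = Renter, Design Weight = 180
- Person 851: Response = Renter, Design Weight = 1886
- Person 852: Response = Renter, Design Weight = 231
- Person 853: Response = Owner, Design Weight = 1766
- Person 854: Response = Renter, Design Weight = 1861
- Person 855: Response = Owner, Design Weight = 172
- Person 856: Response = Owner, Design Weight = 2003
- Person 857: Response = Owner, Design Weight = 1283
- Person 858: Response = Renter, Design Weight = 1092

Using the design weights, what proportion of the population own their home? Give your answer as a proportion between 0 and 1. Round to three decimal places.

Sum of weights for 'Owner' = 2165 + 1559 + 1766 + 172 + 2003 + 1283 = 8948
Total weight = 16960
Weighted proportion = 8948 / 16960 = 0.52759434

0.528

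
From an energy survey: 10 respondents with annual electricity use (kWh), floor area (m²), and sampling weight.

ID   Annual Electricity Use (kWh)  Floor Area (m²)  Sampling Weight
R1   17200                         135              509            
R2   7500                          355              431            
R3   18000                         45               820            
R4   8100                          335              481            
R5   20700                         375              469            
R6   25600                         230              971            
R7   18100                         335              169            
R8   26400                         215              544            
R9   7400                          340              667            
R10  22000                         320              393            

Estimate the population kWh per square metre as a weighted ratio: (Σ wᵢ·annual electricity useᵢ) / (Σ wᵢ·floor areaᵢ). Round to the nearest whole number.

Σ wᵢ·y = 17200×509 + 7500×431 + 18000×820 + 8100×481 + 20700×469 + 25600×971 + 18100×169 + 26400×544 + 7400×667 + 22000×393
  = 8754800 + 3232500 + 14760000 + 3896100 + 9708300 + 24857600 + 3058900 + 14361600 + 4935800 + 8646000 = 96211600
Σ wᵢ·x = 135×509 + 355×431 + 45×820 + 335×481 + 375×469 + 230×971 + 335×169 + 215×544 + 340×667 + 320×393
  = 1345075
Ratio = 96211600 / 1345075 = 71.5288

72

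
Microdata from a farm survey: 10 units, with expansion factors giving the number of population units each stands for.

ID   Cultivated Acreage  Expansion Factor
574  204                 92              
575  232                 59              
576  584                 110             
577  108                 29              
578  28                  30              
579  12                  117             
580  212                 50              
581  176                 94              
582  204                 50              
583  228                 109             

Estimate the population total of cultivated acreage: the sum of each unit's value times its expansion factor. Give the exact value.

Weighted total = 204×92 + 232×59 + 584×110 + 108×29 + 28×30 + 12×117 + 212×50 + 176×94 + 204×50 + 228×109
  = 18768 + 13688 + 64240 + 3132 + 840 + 1404 + 10600 + 16544 + 10200 + 24852 = 164268

164268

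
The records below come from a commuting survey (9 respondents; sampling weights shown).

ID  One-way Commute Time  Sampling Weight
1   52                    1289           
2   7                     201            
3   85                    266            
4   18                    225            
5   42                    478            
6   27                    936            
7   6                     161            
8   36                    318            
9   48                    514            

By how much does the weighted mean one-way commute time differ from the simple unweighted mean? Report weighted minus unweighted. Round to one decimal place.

4.8

Unweighted sum = 52 + 7 + 85 + 18 + 42 + 27 + 6 + 36 + 48 = 321
Unweighted mean = 321 / 9 = 35.666667
Weighted sum = 52×1289 + 7×201 + 85×266 + 18×225 + 42×478 + 27×936 + 6×161 + 36×318 + 48×514
  = 177529
Sum of weights = 1289 + 201 + 266 + 225 + 478 + 936 + 161 + 318 + 514 = 4388
Weighted mean = 177529 / 4388 = 40.45784
Difference (weighted minus unweighted) = 4.7911729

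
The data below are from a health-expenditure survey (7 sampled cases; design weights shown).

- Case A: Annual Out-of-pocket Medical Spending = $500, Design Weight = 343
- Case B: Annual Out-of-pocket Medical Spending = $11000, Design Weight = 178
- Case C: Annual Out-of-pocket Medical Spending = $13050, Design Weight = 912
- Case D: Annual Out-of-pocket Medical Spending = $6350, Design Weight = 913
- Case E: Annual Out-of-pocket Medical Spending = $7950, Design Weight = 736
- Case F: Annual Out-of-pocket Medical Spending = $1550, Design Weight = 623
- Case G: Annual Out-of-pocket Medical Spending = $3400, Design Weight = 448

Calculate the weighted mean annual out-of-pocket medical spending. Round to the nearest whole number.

Weighted sum = 500×343 + 11000×178 + 13050×912 + 6350×913 + 7950×736 + 1550×623 + 3400×448
  = 171500 + 1958000 + 11901600 + 5797550 + 5851200 + 965650 + 1523200 = 28168700
Sum of weights = 343 + 178 + 912 + 913 + 736 + 623 + 448 = 4153
Weighted mean = 28168700 / 4153 = 6782.7354

6783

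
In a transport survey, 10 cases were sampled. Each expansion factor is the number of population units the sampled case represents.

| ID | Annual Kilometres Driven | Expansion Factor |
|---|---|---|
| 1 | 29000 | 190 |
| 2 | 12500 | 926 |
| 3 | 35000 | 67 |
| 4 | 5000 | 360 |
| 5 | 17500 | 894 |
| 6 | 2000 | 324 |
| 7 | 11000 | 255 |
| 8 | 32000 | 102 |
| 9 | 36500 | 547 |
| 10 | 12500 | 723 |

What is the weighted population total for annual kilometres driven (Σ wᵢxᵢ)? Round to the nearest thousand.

72595000

Weighted total = 29000×190 + 12500×926 + 35000×67 + 5000×360 + 17500×894 + 2000×324 + 11000×255 + 32000×102 + 36500×547 + 12500×723
  = 5510000 + 11575000 + 2345000 + 1800000 + 15645000 + 648000 + 2805000 + 3264000 + 19965500 + 9037500 = 72595000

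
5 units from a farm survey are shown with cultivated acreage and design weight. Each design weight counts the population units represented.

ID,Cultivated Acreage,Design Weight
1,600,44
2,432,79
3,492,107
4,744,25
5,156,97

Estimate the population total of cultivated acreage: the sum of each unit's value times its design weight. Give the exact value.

Weighted total = 600×44 + 432×79 + 492×107 + 744×25 + 156×97
  = 26400 + 34128 + 52644 + 18600 + 15132 = 146904

146904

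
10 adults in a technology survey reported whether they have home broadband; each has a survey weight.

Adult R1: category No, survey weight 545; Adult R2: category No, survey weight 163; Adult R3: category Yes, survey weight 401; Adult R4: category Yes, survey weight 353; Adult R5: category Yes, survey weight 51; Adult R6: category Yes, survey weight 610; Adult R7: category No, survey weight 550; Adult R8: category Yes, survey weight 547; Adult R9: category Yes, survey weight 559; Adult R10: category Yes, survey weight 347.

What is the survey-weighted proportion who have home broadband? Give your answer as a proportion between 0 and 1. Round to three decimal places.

Sum of weights for 'Yes' = 401 + 353 + 51 + 610 + 547 + 559 + 347 = 2868
Total weight = 545 + 163 + 401 + 353 + 51 + 610 + 550 + 547 + 559 + 347 = 4126
Weighted proportion = 2868 / 4126 = 0.69510422

0.695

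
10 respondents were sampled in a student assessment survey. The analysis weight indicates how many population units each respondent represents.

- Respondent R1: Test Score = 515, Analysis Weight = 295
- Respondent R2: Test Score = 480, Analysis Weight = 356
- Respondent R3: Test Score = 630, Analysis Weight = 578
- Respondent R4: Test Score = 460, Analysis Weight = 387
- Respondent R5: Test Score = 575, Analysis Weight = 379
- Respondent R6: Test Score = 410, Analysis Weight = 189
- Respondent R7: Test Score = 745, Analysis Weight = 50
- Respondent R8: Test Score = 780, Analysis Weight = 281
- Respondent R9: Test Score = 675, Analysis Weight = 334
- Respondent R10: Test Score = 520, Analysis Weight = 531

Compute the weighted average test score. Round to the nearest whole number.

568

Weighted sum = 515×295 + 480×356 + 630×578 + 460×387 + 575×379 + 410×189 + 745×50 + 780×281 + 675×334 + 520×531
  = 151925 + 170880 + 364140 + 178020 + 217925 + 77490 + 37250 + 219180 + 225450 + 276120 = 1918380
Sum of weights = 295 + 356 + 578 + 387 + 379 + 189 + 50 + 281 + 334 + 531 = 3380
Weighted mean = 1918380 / 3380 = 567.56805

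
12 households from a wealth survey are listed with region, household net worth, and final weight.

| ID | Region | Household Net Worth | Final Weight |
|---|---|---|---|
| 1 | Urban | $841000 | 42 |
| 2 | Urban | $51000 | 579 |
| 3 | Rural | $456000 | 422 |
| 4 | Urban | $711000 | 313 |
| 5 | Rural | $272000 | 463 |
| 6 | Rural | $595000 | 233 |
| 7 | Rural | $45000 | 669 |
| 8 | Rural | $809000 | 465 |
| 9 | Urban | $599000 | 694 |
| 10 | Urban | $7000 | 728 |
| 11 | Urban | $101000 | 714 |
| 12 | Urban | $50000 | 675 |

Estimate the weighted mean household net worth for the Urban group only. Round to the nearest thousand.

217000

Urban rows: 1, 2, 4, 9, 10, 11, 12
Weighted sum = 841000×42 + 51000×579 + 711000×313 + 599000×694 + 7000×728 + 101000×714 + 50000×675
  = 35322000 + 29529000 + 222543000 + 415706000 + 5096000 + 72114000 + 33750000 = 814060000
Sum of weights = 42 + 579 + 313 + 694 + 728 + 714 + 675 = 3745
Weighted mean = 814060000 / 3745 = 217372.5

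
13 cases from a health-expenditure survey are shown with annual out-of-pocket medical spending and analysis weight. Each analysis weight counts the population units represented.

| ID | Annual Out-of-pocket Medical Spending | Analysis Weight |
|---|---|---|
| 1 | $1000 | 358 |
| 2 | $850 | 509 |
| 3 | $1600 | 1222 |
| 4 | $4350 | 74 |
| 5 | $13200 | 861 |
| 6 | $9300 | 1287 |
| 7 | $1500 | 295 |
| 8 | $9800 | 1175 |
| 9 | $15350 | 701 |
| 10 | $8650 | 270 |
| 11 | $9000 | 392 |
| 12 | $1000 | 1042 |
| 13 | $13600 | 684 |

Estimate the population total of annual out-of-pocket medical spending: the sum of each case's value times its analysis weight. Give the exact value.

65327800

Weighted total = 65327800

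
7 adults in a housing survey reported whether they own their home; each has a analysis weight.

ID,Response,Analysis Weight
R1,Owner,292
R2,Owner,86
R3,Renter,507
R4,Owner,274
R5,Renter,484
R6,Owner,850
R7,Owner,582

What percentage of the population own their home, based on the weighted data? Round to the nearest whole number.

Sum of weights for 'Owner' = 292 + 86 + 274 + 850 + 582 = 2084
Total weight = 3075
Weighted proportion = 2084 / 3075 = 0.67772358 → 67.772358%

68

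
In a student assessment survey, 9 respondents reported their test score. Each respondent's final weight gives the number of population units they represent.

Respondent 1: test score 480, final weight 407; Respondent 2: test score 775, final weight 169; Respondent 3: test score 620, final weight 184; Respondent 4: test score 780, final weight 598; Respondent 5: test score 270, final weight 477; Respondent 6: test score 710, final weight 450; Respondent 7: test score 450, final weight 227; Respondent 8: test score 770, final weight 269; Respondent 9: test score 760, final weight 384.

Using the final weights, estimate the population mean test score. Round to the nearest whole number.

618

Weighted sum = 480×407 + 775×169 + 620×184 + 780×598 + 270×477 + 710×450 + 450×227 + 770×269 + 760×384
  = 195360 + 130975 + 114080 + 466440 + 128790 + 319500 + 102150 + 207130 + 291840 = 1956265
Sum of weights = 407 + 169 + 184 + 598 + 477 + 450 + 227 + 269 + 384 = 3165
Weighted mean = 1956265 / 3165 = 618.09321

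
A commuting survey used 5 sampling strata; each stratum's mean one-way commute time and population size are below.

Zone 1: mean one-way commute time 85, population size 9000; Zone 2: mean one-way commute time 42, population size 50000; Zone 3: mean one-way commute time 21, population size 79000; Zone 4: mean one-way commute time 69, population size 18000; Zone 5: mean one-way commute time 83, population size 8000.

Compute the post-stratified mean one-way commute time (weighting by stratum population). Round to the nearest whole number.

39

Σ Nₕ·x̄ₕ = 85×9000 + 42×50000 + 21×79000 + 69×18000 + 83×8000
  = 765000 + 2100000 + 1659000 + 1242000 + 664000 = 6430000
Σ Nₕ = 9000 + 50000 + 79000 + 18000 + 8000 = 164000
Overall mean = 6430000 / 164000 = 39.207317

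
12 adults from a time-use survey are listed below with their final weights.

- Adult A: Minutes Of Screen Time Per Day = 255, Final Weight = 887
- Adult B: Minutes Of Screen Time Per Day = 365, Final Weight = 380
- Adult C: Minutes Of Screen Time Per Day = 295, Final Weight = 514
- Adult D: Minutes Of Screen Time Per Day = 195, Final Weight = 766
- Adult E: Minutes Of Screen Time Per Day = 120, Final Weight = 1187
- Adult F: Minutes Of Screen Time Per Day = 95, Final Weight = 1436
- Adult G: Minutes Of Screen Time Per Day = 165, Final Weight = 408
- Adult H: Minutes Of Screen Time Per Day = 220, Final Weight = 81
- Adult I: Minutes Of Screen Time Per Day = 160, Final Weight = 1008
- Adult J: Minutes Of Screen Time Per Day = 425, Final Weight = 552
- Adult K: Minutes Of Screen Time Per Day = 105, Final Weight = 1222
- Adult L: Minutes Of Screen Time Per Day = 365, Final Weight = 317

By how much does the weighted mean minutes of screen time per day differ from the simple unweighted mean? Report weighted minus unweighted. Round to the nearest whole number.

-40

Unweighted sum = 255 + 365 + 295 + 195 + 120 + 95 + 165 + 220 + 160 + 425 + 105 + 365 = 2765
Unweighted mean = 2765 / 12 = 230.41667
Weighted sum = 255×887 + 365×380 + 295×514 + 195×766 + 120×1187 + 95×1436 + 165×408 + 220×81 + 160×1008 + 425×552 + 105×1222 + 365×317
  = 226185 + 138700 + 151630 + 149370 + 142440 + 136420 + 67320 + 17820 + 161280 + 234600 + 128310 + 115705 = 1669780
Sum of weights = 887 + 380 + 514 + 766 + 1187 + 1436 + 408 + 81 + 1008 + 552 + 1222 + 317 = 8758
Weighted mean = 1669780 / 8758 = 190.65768
Difference (weighted minus unweighted) = -39.758982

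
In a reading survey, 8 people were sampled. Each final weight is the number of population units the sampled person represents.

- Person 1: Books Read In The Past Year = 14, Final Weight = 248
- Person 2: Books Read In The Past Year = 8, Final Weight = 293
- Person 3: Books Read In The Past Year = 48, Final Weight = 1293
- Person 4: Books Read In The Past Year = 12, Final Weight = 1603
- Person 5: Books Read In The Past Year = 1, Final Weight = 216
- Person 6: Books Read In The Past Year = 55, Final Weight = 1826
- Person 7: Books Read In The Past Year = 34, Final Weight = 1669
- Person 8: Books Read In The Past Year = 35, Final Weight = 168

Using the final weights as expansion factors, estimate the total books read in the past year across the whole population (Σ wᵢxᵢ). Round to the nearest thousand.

Weighted total = 14×248 + 8×293 + 48×1293 + 12×1603 + 1×216 + 55×1826 + 34×1669 + 35×168
  = 3472 + 2344 + 62064 + 19236 + 216 + 100430 + 56746 + 5880 = 250388

250000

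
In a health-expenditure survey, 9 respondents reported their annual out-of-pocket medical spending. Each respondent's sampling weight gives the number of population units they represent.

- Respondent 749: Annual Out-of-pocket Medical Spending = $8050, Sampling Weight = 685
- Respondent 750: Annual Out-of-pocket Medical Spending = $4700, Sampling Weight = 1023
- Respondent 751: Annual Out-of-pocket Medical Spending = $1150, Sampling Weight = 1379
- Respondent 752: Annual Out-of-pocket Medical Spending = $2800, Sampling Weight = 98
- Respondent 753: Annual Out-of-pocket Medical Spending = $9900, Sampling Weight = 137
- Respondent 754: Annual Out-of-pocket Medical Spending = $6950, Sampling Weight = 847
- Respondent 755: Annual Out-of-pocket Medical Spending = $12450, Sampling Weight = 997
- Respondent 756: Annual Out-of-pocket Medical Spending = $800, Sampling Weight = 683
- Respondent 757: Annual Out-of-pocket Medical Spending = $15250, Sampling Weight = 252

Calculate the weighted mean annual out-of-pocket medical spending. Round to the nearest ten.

Weighted sum = 8050×685 + 4700×1023 + 1150×1379 + 2800×98 + 9900×137 + 6950×847 + 12450×997 + 800×683 + 15250×252
  = 36227600
Sum of weights = 685 + 1023 + 1379 + 98 + 137 + 847 + 997 + 683 + 252 = 6101
Weighted mean = 36227600 / 6101 = 5937.9774

5940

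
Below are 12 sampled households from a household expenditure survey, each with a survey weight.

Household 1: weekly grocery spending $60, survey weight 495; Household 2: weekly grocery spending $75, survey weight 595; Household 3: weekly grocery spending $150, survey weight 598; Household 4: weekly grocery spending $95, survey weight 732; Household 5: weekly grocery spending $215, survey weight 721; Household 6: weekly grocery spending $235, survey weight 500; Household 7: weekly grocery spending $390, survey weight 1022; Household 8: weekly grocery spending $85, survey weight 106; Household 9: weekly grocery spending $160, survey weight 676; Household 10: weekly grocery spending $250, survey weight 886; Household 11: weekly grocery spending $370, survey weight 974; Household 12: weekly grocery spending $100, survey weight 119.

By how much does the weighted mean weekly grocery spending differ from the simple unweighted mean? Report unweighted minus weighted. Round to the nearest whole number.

-36

Unweighted sum = 60 + 75 + 150 + 95 + 215 + 235 + 390 + 85 + 160 + 250 + 370 + 100 = 2185
Unweighted mean = 2185 / 12 = 182.08333
Weighted sum = 60×495 + 75×595 + 150×598 + 95×732 + 215×721 + 235×500 + 390×1022 + 85×106 + 160×676 + 250×886 + 370×974 + 100×119
  = 1615610
Sum of weights = 7424
Weighted mean = 1615610 / 7424 = 217.61988
Difference (unweighted minus weighted) = -35.536548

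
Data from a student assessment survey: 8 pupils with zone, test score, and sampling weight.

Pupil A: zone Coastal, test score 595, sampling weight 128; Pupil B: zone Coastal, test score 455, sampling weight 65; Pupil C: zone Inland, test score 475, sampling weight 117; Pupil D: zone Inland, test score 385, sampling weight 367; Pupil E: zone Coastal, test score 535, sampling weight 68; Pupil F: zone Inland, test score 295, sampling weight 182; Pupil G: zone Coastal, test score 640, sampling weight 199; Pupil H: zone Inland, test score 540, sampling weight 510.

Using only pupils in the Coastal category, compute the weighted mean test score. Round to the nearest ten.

590

Coastal rows: A, B, E, G
Weighted sum = 595×128 + 455×65 + 535×68 + 640×199
  = 269475
Sum of weights = 128 + 65 + 68 + 199 = 460
Weighted mean = 269475 / 460 = 585.81522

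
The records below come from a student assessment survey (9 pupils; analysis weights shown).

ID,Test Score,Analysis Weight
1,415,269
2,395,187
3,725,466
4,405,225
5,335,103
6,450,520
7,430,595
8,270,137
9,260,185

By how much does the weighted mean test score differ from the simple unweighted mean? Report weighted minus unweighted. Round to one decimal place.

46.1

Unweighted sum = 415 + 395 + 725 + 405 + 335 + 450 + 430 + 270 + 260 = 3685
Unweighted mean = 3685 / 9 = 409.44444
Weighted sum = 415×269 + 395×187 + 725×466 + 405×225 + 335×103 + 450×520 + 430×595 + 270×137 + 260×185
  = 111635 + 73865 + 337850 + 91125 + 34505 + 234000 + 255850 + 36990 + 48100 = 1223920
Sum of weights = 269 + 187 + 466 + 225 + 103 + 520 + 595 + 137 + 185 = 2687
Weighted mean = 1223920 / 2687 = 455.49684
Difference (weighted minus unweighted) = 46.052392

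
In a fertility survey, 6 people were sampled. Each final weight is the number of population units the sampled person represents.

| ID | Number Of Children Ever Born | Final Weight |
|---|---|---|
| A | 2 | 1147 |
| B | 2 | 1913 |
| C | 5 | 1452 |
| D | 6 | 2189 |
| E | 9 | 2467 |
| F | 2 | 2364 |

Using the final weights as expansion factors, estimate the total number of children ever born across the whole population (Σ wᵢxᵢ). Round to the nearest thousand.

Weighted total = 2×1147 + 2×1913 + 5×1452 + 6×2189 + 9×2467 + 2×2364
  = 2294 + 3826 + 7260 + 13134 + 22203 + 4728 = 53445

53000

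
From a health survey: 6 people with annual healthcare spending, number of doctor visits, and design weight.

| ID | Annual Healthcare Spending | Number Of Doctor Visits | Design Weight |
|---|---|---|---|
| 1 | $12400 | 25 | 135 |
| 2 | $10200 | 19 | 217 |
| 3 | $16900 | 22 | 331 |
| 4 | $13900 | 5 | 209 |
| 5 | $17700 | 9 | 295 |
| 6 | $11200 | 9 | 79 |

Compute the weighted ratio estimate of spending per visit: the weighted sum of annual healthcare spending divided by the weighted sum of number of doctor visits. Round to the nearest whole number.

Σ wᵢ·y = 12400×135 + 10200×217 + 16900×331 + 13900×209 + 17700×295 + 11200×79
  = 1674000 + 2213400 + 5593900 + 2905100 + 5221500 + 884800 = 18492700
Σ wᵢ·x = 25×135 + 19×217 + 22×331 + 5×209 + 9×295 + 9×79
  = 3375 + 4123 + 7282 + 1045 + 2655 + 711 = 19191
Ratio = 18492700 / 19191 = 963.61315

964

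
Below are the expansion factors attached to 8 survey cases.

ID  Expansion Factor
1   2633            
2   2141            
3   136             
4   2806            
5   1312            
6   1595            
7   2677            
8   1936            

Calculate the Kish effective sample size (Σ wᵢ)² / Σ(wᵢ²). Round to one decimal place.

6.7

Σ wᵢ = 2633 + 2141 + 136 + 2806 + 1312 + 1595 + 2677 + 1936 = 15236
Σ wᵢ² = 6932689 + 4583881 + 18496 + 7873636 + 1721344 + 2544025 + 7166329 + 3748096 = 34588496
n_eff = 15236² / 34588496 = 232135696 / 34588496 = 6.7113556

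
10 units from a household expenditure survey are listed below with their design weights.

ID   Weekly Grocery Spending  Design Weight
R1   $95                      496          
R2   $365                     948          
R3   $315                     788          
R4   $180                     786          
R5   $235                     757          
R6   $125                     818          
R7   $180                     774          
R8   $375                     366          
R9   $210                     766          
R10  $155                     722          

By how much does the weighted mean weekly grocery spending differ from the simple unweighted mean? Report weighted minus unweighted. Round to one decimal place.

-0.2

Unweighted sum = 2235
Unweighted mean = 2235 / 10 = 223.5
Weighted sum = 95×496 + 365×948 + 315×788 + 180×786 + 235×757 + 125×818 + 180×774 + 375×366 + 210×766 + 155×722
  = 47120 + 346020 + 248220 + 141480 + 177895 + 102250 + 139320 + 137250 + 160860 + 111910 = 1612325
Sum of weights = 496 + 948 + 788 + 786 + 757 + 818 + 774 + 366 + 766 + 722 = 7221
Weighted mean = 1612325 / 7221 = 223.28279
Difference (weighted minus unweighted) = -0.21721368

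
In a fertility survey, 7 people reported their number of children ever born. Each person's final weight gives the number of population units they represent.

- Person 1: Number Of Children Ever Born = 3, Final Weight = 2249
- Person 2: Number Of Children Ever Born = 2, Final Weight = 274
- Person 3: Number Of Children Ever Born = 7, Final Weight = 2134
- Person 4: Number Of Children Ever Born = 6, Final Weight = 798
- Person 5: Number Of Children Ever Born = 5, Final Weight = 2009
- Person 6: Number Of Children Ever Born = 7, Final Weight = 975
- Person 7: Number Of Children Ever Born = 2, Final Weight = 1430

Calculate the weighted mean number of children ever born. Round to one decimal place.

4.7

Weighted sum = 3×2249 + 2×274 + 7×2134 + 6×798 + 5×2009 + 7×975 + 2×1430
  = 6747 + 548 + 14938 + 4788 + 10045 + 6825 + 2860 = 46751
Sum of weights = 2249 + 274 + 2134 + 798 + 2009 + 975 + 1430 = 9869
Weighted mean = 46751 / 9869 = 4.7371568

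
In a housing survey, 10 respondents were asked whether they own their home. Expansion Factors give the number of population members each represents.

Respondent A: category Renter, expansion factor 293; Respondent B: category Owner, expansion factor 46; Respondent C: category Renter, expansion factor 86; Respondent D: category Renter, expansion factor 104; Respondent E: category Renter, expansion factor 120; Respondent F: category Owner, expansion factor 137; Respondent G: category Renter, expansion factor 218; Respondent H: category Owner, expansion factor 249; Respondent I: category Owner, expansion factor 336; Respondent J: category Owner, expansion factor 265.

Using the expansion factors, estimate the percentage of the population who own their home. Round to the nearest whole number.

Sum of weights for 'Owner' = 46 + 137 + 249 + 336 + 265 = 1033
Total weight = 293 + 46 + 86 + 104 + 120 + 137 + 218 + 249 + 336 + 265 = 1854
Weighted proportion = 1033 / 1854 = 0.55717368 → 55.717368%

56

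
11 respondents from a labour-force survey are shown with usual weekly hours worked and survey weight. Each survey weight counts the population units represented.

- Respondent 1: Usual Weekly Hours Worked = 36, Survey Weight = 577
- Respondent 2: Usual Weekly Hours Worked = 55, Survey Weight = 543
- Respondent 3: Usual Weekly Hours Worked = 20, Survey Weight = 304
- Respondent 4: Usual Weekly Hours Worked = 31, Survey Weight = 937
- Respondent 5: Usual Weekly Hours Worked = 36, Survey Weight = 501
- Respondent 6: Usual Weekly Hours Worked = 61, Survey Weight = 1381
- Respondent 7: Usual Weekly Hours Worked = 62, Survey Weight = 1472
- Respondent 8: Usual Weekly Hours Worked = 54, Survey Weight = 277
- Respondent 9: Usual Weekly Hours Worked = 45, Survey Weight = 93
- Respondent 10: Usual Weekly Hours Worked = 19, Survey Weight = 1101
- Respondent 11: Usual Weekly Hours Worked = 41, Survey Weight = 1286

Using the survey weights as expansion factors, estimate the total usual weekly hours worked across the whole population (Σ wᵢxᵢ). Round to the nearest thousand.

Weighted total = 372093

372000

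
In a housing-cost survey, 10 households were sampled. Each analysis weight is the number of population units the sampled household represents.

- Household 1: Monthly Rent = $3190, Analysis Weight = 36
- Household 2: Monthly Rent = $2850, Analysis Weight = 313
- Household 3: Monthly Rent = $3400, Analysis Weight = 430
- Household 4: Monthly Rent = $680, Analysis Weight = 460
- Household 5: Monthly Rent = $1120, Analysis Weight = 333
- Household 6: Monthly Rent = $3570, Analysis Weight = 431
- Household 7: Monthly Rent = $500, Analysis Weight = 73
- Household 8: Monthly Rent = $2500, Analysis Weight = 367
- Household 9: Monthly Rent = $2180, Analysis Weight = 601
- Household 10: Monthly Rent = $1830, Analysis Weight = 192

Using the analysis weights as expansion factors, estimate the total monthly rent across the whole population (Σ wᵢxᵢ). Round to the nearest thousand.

7309000

Weighted total = 3190×36 + 2850×313 + 3400×430 + 680×460 + 1120×333 + 3570×431 + 500×73 + 2500×367 + 2180×601 + 1830×192
  = 114840 + 892050 + 1462000 + 312800 + 372960 + 1538670 + 36500 + 917500 + 1310180 + 351360 = 7308860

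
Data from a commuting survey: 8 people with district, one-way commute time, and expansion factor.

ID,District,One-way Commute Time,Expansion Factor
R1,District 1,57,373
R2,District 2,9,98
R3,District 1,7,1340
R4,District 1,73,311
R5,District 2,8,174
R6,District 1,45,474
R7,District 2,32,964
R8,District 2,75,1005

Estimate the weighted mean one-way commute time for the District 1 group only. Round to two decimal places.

29.89

District 1 rows: R1, R3, R4, R6
Weighted sum = 57×373 + 7×1340 + 73×311 + 45×474
  = 74674
Sum of weights = 2498
Weighted mean = 74674 / 2498 = 29.893515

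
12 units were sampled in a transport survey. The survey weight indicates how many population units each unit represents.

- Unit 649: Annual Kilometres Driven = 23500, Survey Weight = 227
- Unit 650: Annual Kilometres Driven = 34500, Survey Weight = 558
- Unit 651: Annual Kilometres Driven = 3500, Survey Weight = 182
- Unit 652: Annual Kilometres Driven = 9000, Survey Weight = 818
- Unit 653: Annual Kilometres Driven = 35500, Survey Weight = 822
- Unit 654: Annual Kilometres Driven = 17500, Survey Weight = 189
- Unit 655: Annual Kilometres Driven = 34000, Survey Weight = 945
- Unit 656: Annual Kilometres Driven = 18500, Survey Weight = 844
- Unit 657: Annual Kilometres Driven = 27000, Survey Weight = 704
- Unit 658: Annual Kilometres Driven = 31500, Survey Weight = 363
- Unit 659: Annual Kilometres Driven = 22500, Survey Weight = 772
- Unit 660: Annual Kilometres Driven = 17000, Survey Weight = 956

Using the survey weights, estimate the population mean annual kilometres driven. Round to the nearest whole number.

Weighted sum = 176881500
Sum of weights = 227 + 558 + 182 + 818 + 822 + 189 + 945 + 844 + 704 + 363 + 772 + 956 = 7380
Weighted mean = 176881500 / 7380 = 23967.683

23968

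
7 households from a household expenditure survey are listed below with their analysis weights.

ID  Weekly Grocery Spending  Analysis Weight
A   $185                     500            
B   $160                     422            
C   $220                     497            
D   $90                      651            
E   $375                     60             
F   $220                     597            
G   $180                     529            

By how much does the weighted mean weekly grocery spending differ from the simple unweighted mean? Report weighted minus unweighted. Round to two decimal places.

Unweighted sum = 1430
Unweighted mean = 1430 / 7 = 204.28571
Weighted sum = 185×500 + 160×422 + 220×497 + 90×651 + 375×60 + 220×597 + 180×529
  = 92500 + 67520 + 109340 + 58590 + 22500 + 131340 + 95220 = 577010
Sum of weights = 3256
Weighted mean = 577010 / 3256 = 177.21437
Difference (weighted minus unweighted) = -27.071341

-27.07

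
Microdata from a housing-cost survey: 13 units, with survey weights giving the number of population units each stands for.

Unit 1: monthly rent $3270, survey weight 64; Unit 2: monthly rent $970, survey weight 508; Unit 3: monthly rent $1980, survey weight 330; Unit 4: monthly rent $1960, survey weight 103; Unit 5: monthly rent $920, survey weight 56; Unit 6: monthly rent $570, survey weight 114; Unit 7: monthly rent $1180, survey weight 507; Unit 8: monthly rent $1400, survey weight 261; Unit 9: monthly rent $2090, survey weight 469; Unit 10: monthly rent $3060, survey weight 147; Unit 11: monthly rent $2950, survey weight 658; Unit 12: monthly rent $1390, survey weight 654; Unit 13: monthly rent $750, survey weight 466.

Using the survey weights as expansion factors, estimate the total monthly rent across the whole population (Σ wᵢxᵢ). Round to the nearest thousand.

Weighted total = 7267170

7267000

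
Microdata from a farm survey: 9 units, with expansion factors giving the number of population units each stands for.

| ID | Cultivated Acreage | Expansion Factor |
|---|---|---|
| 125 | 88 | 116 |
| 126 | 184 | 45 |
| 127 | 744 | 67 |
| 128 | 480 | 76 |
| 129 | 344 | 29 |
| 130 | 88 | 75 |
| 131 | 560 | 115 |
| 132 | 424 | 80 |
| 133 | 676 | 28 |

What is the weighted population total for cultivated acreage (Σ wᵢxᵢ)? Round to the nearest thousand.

239000

Weighted total = 88×116 + 184×45 + 744×67 + 480×76 + 344×29 + 88×75 + 560×115 + 424×80 + 676×28
  = 10208 + 8280 + 49848 + 36480 + 9976 + 6600 + 64400 + 33920 + 18928 = 238640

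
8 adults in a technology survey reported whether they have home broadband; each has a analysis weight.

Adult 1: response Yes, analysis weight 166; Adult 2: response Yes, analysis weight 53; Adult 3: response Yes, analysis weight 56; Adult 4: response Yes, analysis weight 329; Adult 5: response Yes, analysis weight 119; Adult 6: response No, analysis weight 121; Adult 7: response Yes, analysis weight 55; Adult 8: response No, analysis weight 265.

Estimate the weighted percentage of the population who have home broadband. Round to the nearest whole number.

67

Sum of weights for 'Yes' = 166 + 53 + 56 + 329 + 119 + 55 = 778
Total weight = 166 + 53 + 56 + 329 + 119 + 121 + 55 + 265 = 1164
Weighted proportion = 778 / 1164 = 0.66838488 → 66.838488%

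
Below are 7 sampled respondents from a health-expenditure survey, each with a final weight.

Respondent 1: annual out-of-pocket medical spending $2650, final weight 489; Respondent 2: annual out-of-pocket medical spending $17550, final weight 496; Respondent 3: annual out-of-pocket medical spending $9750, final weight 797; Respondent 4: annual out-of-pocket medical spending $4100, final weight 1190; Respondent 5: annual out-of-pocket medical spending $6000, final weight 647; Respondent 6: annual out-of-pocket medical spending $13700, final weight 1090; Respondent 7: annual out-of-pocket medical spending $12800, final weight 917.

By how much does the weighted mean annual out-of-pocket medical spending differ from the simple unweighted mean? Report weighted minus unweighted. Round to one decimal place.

Unweighted sum = 2650 + 17550 + 9750 + 4100 + 6000 + 13700 + 12800 = 66550
Unweighted mean = 66550 / 7 = 9507.1429
Weighted sum = 2650×489 + 17550×496 + 9750×797 + 4100×1190 + 6000×647 + 13700×1090 + 12800×917
  = 1295850 + 8704800 + 7770750 + 4879000 + 3882000 + 14933000 + 11737600 = 53203000
Sum of weights = 489 + 496 + 797 + 1190 + 647 + 1090 + 917 = 5626
Weighted mean = 53203000 / 5626 = 9456.6299
Difference (weighted minus unweighted) = -50.512925

-50.5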